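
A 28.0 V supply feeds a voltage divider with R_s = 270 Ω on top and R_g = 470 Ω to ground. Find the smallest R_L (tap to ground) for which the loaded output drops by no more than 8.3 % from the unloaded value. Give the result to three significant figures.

R_L(min) ≈ 1.89 kΩ

Output resistance R_th = R_s‖R_g = (270 × 470)/740.0 = 171.5 Ω.
The fractional drop is R_th/(R_th + R_L); requiring this ≤ 0.0830 gives R_L ≥ R_th(1/0.0830 − 1) = 171.5 × 11.05 = 1.89 kΩ.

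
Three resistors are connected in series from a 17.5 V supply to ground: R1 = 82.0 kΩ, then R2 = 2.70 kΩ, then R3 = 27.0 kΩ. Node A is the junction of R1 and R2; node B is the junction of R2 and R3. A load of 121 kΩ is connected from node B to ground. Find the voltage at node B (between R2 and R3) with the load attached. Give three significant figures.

V ≈ 3.62 V

At node B, R3 is in parallel with the load: R3‖R_L = 22.07 kΩ.
Below node A the resistance is R2 + (R3‖R_L) = 24.77 kΩ, so V_A = 17.5 × 24.77/106.8 = 4.060 V.
Then V_B = V_A × (R3‖R_L)/(R2 + R3‖R_L) = 4.060 × 22.07/24.77 = 3.62 V.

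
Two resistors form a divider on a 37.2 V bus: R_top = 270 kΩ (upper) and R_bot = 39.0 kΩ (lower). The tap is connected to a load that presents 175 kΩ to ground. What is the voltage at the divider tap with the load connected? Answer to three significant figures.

The load sits in parallel with R_bot: R_bot‖R_L = (39.0 × 175) / (39.0 + 175) = 31.89 kΩ.
V_out = 37.2 × 31.89 / (270 + 31.89) = 37.2 × 31.89/301.9 = 3.93 V.

V_out ≈ 3.93 V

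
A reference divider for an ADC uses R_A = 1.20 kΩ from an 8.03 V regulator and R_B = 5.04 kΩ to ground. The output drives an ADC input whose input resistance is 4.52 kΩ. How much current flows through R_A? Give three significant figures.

R_B‖R_L = 2.383 kΩ, so the source sees R_A + R_B‖R_L = 3.583 kΩ.
I = 8.03 V / 3.583 kΩ = 2.24 mA.

I ≈ 2.24 mA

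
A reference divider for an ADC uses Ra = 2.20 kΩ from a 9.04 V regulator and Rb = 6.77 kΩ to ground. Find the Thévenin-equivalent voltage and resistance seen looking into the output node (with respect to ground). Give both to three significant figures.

V_th is the open-circuit tap voltage: 9.04 × 6.77/(2.20 + 6.77) = 6.82 V.
With the supply zeroed, Ra and Rb appear in parallel from the tap: R_th = Ra‖Rb = (2.20 × 6.77)/8.970 = 1.66 kΩ.

V_th = 6.82 V, R_th = 1.66 kΩ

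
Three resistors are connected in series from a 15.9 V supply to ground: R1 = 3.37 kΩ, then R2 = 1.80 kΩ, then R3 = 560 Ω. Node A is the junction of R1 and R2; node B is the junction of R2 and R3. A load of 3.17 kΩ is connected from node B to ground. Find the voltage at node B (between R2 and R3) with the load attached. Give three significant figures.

V ≈ 1.34 V

At node B, R3 is in parallel with the load: R3‖R_L = 475.9 Ω.
Below node A the resistance is R2 + (R3‖R_L) = 2276 Ω, so V_A = 15.9 × 2276/5646 = 6.409 V.
Then V_B = V_A × (R3‖R_L)/(R2 + R3‖R_L) = 6.409 × 475.9/2276 = 1.34 V.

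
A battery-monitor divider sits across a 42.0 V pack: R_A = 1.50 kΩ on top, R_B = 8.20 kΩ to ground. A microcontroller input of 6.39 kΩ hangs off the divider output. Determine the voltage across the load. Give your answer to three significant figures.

V_out ≈ 29.6 V

The load sits in parallel with R_B: R_B‖R_L = (8.20 × 6.39) / (8.20 + 6.39) = 3.591 kΩ.
V_out = 42.0 × 3.591 / (1.50 + 3.591) = 42.0 × 3.591/5.091 = 29.6 V.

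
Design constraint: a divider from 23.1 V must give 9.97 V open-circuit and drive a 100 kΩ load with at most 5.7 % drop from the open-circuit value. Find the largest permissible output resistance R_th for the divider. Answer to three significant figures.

Loading drop = R_th/(R_th + R_L) ≤ 0.0570, so R_th ≤ R_L · ε/(1−ε) = 100 kΩ × 0.0570/0.9430 = 6.04 kΩ.

R_th ≤ 6.04 kΩ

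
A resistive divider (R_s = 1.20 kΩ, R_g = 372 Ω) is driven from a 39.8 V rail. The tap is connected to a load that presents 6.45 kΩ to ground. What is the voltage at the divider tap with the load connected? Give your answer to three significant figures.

V_out ≈ 9.02 V

The load sits in parallel with R_g: R_g‖R_L = (372 × 6450) / (372 + 6450) = 351.7 Ω.
V_out = 39.8 × 351.7 / (1200 + 351.7) = 39.8 × 351.7/1552 = 9.02 V.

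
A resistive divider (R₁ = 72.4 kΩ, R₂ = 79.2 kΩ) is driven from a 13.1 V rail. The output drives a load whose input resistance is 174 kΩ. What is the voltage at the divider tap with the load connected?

V_out ≈ 5.62 V

The load sits in parallel with R₂: R₂‖R_L = (79.2 × 174) / (79.2 + 174) = 54.43 kΩ.
V_out = 13.1 × 54.43 / (72.4 + 54.43) = 13.1 × 54.43/126.8 = 5.62 V.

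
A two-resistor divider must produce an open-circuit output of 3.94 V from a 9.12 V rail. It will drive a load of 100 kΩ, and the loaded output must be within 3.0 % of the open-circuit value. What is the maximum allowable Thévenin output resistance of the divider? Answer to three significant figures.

R_th ≤ 3.09 kΩ

Loading drop = R_th/(R_th + R_L) ≤ 0.0300, so R_th ≤ R_L · ε/(1−ε) = 100 kΩ × 0.0300/0.9700 = 3.09 kΩ.
(Any R1, R2 with R2/(R1+R2) = 0.432 and R1‖R2 ≤ 3.09 kΩ will meet the spec.)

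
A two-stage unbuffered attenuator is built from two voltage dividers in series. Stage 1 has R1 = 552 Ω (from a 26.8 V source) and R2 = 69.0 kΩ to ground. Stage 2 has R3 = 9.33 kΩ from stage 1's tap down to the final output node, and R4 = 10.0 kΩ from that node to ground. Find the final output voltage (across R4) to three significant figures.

Stage 2 presents R3+R4 = 19330 Ω as a load on stage 1's tap.
Stage 1's lower leg becomes R2‖(R3+R4) = 15100 Ω, so V_mid = 26.8 × 15100/15650 = 25.85 V.
Stage 2 is itself unloaded: V_out = V_mid × R4/(R3+R4) = 25.85 × 10000/19330 = 13.4 V.

V_out ≈ 13.4 V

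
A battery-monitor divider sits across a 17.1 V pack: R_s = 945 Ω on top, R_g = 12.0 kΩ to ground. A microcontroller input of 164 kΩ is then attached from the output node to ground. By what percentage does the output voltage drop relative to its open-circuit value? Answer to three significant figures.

0.531 %

The divider's output (Thévenin) resistance is R_s‖R_g = 876.0 Ω.
Fractional drop under load = R_th/(R_th + R_L) = 876.0 / (876.0 + 164000) = 0.005313.
So the output falls by 0.531 %.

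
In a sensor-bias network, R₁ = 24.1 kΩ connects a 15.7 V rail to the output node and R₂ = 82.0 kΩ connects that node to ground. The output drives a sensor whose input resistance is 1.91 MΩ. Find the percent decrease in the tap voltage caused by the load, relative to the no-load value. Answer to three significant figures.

0.966 %

The divider's output (Thévenin) resistance is R₁‖R₂ = 18.63 kΩ.
Fractional drop under load = R_th/(R_th + R_L) = 18.63 / (18.63 + 1910) = 0.009658.
So the output falls by 0.966 %.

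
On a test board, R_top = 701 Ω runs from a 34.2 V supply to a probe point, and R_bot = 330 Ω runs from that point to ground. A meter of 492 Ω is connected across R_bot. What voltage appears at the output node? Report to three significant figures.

V_out ≈ 7.52 V

The load sits in parallel with R_bot: R_bot‖R_L = (330 × 492) / (330 + 492) = 197.5 Ω.
V_out = 34.2 × 197.5 / (701 + 197.5) = 34.2 × 197.5/898.5 = 7.52 V.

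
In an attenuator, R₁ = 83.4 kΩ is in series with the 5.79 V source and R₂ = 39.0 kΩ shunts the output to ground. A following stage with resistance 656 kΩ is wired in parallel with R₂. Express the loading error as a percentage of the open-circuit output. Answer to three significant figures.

The divider's output (Thévenin) resistance is R₁‖R₂ = 26.57 kΩ.
Fractional drop under load = R_th/(R_th + R_L) = 26.57 / (26.57 + 656) = 0.03893.
So the output falls by 3.89 %.

3.89 %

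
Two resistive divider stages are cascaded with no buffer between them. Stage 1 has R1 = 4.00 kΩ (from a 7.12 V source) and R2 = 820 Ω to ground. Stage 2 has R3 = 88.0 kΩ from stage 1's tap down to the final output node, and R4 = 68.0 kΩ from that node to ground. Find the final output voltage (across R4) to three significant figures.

Stage 2 presents R3+R4 = 156000 Ω as a load on stage 1's tap.
Stage 1's lower leg becomes R2‖(R3+R4) = 815.7 Ω, so V_mid = 7.12 × 815.7/4816 = 1.206 V.
Stage 2 is itself unloaded: V_out = V_mid × R4/(R3+R4) = 1.206 × 68000/156000 = 0.526 V.

V_out ≈ 0.526 V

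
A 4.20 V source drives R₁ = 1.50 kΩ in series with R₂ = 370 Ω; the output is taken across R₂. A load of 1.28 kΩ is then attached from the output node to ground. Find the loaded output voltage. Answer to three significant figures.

The load sits in parallel with R₂: R₂‖R_L = (370 × 1280) / (370 + 1280) = 287.0 Ω.
V_out = 4.20 × 287.0 / (1500 + 287.0) = 4.20 × 287.0/1787 = 0.675 V.

V_out ≈ 0.675 V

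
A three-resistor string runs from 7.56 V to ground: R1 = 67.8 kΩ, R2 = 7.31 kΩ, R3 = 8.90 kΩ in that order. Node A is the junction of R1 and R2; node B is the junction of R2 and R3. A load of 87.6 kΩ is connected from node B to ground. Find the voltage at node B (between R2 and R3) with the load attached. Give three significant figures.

At node B, R3 is in parallel with the load: R3‖R_L = 8.079 kΩ.
Below node A the resistance is R2 + (R3‖R_L) = 15.39 kΩ, so V_A = 7.56 × 15.39/83.19 = 1.399 V.
Then V_B = V_A × (R3‖R_L)/(R2 + R3‖R_L) = 1.399 × 8.079/15.39 = 0.734 V.

V ≈ 0.734 V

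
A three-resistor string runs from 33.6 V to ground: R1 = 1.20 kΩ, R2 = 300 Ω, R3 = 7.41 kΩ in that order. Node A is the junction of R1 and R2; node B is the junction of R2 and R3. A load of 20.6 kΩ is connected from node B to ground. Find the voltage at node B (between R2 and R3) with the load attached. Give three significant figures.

At node B, R3 is in parallel with the load: R3‖R_L = 5450 Ω.
Below node A the resistance is R2 + (R3‖R_L) = 5750 Ω, so V_A = 33.6 × 5750/6950 = 27.80 V.
Then V_B = V_A × (R3‖R_L)/(R2 + R3‖R_L) = 27.80 × 5450/5750 = 26.3 V.

V ≈ 26.3 V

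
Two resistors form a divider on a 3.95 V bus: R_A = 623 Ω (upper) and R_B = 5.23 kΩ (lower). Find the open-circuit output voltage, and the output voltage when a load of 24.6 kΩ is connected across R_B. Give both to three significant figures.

Open-circuit: V = 3.95 × 5230/(623 + 5230) = 3.53 V.
With the load, R_B becomes R_B‖R_L = 4313 Ω, so V = 3.95 × 4313/4936 = 3.45 V.

Unloaded: 3.53 V; loaded: 3.45 V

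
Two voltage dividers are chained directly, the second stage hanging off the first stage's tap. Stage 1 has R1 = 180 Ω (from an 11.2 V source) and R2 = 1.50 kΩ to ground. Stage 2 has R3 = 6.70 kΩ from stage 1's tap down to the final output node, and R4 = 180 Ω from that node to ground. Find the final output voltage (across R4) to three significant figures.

V_out ≈ 0.256 V

Stage 2 presents R3+R4 = 6880 Ω as a load on stage 1's tap.
Stage 1's lower leg becomes R2‖(R3+R4) = 1232 Ω, so V_mid = 11.2 × 1232/1412 = 9.772 V.
Stage 2 is itself unloaded: V_out = V_mid × R4/(R3+R4) = 9.772 × 180/6880 = 0.256 V.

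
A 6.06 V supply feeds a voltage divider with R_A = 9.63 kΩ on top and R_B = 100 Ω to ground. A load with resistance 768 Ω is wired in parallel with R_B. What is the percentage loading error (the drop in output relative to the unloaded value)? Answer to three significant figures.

Unloaded V = 6.06 × 100/9730 = 0.062282 V.
Loaded: R_B‖R_L = 88.48 Ω, giving V = 6.06 × 88.48/9718 = 0.055172 V.
Drop = (0.062282 − 0.055172) / 0.062282 = 11.4 %.

11.4 %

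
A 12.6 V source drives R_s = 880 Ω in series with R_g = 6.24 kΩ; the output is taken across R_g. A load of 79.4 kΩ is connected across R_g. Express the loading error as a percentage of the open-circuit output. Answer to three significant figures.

The divider's output (Thévenin) resistance is R_s‖R_g = 771.2 Ω.
Fractional drop under load = R_th/(R_th + R_L) = 771.2 / (771.2 + 79400) = 0.009620.
So the output falls by 0.962 %.

0.962 %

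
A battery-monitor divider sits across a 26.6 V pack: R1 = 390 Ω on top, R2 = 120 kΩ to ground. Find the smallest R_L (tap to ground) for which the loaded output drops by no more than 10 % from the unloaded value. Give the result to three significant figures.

Output resistance R_th = R1‖R2 = (390 × 120000)/120400 = 388.7 Ω.
The fractional drop is R_th/(R_th + R_L); requiring this ≤ 0.100 gives R_L ≥ R_th(1/0.100 − 1) = 388.7 × 9.000 = 3.50 kΩ.

R_L(min) ≈ 3.50 kΩ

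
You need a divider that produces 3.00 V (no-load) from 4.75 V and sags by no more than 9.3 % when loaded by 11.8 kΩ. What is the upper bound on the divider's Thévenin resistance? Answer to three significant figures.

Loading drop = R_th/(R_th + R_L) ≤ 0.0930, so R_th ≤ R_L · ε/(1−ε) = 11.8 kΩ × 0.0930/0.9070 = 1.21 kΩ.

R_th ≤ 1.21 kΩ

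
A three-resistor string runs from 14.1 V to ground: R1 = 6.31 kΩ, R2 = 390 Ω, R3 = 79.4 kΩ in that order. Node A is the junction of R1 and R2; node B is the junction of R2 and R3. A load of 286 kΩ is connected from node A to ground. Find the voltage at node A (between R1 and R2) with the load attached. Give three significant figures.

Below node A the series string R2+R3 = 79790 Ω sits in parallel with the 286000 Ω load: 62390 Ω.
V_A = 14.1 × 62390/(6310 + 62390) = 12.8 V.

V ≈ 12.8 V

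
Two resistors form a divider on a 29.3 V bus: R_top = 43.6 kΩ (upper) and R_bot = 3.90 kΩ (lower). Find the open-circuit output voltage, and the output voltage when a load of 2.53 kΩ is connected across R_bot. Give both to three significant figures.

Open-circuit: V = 29.3 × 3.90/(43.6 + 3.90) = 2.41 V.
With the load, R_bot becomes R_bot‖R_L = 1.535 kΩ, so V = 29.3 × 1.535/45.13 = 0.996 V.

Unloaded: 2.41 V; loaded: 0.996 V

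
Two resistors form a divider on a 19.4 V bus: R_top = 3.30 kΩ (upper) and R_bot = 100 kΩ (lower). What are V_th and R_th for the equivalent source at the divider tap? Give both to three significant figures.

V_th is the open-circuit tap voltage: 19.4 × 100/(3.30 + 100) = 18.8 V.
With the supply zeroed, R_top and R_bot appear in parallel from the tap: R_th = R_top‖R_bot = (3.30 × 100)/103.3 = 3.19 kΩ.

V_th = 18.8 V, R_th = 3.19 kΩ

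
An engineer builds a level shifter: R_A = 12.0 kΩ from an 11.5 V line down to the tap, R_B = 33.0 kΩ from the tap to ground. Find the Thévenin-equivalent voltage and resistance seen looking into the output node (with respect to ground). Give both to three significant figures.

V_th is the open-circuit tap voltage: 11.5 × 33.0/(12.0 + 33.0) = 8.43 V.
With the supply zeroed, R_A and R_B appear in parallel from the tap: R_th = R_A‖R_B = (12.0 × 33.0)/45.00 = 8.80 kΩ.

V_th = 8.43 V, R_th = 8.80 kΩ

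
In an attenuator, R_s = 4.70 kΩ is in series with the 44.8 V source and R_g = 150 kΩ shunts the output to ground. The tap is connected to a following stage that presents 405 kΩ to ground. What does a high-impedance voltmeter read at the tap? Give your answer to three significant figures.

V_out ≈ 43.0 V

The load sits in parallel with R_g: R_g‖R_L = (150 × 405) / (150 + 405) = 109.5 kΩ.
V_out = 44.8 × 109.5 / (4.70 + 109.5) = 44.8 × 109.5/114.2 = 43.0 V.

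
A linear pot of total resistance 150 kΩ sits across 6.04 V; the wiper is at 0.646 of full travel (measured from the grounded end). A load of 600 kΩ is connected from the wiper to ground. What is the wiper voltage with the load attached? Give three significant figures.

V ≈ 3.69 V

The wiper splits the pot into (1−α)R = 53.10 kΩ above and αR = 96.90 kΩ below.
Lower section ‖ load = 83.43 kΩ.
V_wiper = 6.04 × 83.43/(53.10 + 83.43) = 3.69 V.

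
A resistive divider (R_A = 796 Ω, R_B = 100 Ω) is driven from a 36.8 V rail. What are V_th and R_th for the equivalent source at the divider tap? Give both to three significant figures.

V_th is the open-circuit tap voltage: 36.8 × 100/(796 + 100) = 4.11 V.
With the supply zeroed, R_A and R_B appear in parallel from the tap: R_th = R_A‖R_B = (796 × 100)/896.0 = 88.8 Ω.

V_th = 4.11 V, R_th = 88.8 Ω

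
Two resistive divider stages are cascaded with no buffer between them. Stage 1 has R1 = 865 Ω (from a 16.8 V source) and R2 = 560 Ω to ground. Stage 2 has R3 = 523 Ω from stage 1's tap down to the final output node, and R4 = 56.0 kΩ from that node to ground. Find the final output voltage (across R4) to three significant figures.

Stage 2 presents R3+R4 = 56520 Ω as a load on stage 1's tap.
Stage 1's lower leg becomes R2‖(R3+R4) = 554.5 Ω, so V_mid = 16.8 × 554.5/1420 = 6.563 V.
Stage 2 is itself unloaded: V_out = V_mid × R4/(R3+R4) = 6.563 × 56000/56520 = 6.50 V.

V_out ≈ 6.50 V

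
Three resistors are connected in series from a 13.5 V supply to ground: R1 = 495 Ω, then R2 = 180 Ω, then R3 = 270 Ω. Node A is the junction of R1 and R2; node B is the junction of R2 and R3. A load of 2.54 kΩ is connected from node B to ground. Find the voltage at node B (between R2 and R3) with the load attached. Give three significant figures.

V ≈ 3.58 V

At node B, R3 is in parallel with the load: R3‖R_L = 244.1 Ω.
Below node A the resistance is R2 + (R3‖R_L) = 424.1 Ω, so V_A = 13.5 × 424.1/919.1 = 6.229 V.
Then V_B = V_A × (R3‖R_L)/(R2 + R3‖R_L) = 6.229 × 244.1/424.1 = 3.58 V.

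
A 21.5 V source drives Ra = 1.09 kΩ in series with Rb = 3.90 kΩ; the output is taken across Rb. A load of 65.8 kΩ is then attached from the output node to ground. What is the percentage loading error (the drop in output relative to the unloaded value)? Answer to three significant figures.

The divider's output (Thévenin) resistance is Ra‖Rb = 0.8519 kΩ.
Fractional drop under load = R_th/(R_th + R_L) = 0.8519 / (0.8519 + 65.8) = 0.01278.
So the output falls by 1.28 %.

1.28 %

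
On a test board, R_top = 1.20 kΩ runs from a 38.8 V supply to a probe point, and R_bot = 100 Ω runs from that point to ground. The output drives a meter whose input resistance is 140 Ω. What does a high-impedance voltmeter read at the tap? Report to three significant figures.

The load sits in parallel with R_bot: R_bot‖R_L = (100 × 140) / (100 + 140) = 58.33 Ω.
V_out = 38.8 × 58.33 / (1200 + 58.33) = 38.8 × 58.33/1258 = 1.80 V.

V_out ≈ 1.80 V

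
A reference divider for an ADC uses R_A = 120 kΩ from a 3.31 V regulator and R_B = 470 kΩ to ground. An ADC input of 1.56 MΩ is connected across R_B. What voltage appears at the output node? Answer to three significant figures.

V_out ≈ 2.48 V

The load sits in parallel with R_B: R_B‖R_L = (470 × 1560) / (470 + 1560) = 361.2 kΩ.
V_out = 3.31 × 361.2 / (120 + 361.2) = 3.31 × 361.2/481.2 = 2.48 V.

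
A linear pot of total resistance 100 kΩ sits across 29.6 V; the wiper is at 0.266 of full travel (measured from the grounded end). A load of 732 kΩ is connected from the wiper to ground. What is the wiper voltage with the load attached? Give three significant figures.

The wiper splits the pot into (1−α)R = 73.40 kΩ above and αR = 26.60 kΩ below.
Lower section ‖ load = 25.67 kΩ.
V_wiper = 29.6 × 25.67/(73.40 + 25.67) = 7.67 V.

V ≈ 7.67 V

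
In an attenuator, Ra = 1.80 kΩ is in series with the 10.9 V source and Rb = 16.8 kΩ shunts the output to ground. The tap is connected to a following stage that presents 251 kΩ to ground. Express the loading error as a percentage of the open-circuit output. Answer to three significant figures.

The divider's output (Thévenin) resistance is Ra‖Rb = 1.626 kΩ.
Fractional drop under load = R_th/(R_th + R_L) = 1.626 / (1.626 + 251) = 0.006436.
So the output falls by 0.644 %.

0.644 %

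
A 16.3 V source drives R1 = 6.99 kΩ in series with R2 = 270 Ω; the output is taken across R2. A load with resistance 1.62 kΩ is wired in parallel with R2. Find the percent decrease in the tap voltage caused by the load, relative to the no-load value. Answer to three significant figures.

13.8 %

Unloaded V = 16.3 × 270/7260 = 0.60620 V.
Loaded: R2‖R_L = 231.4 Ω, giving V = 16.3 × 231.4/7221 = 0.52237 V.
Drop = (0.60620 − 0.52237) / 0.60620 = 13.8 %.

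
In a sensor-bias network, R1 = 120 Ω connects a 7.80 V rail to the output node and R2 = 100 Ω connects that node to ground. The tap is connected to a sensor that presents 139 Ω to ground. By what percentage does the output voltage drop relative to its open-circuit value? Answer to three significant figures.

The divider's output (Thévenin) resistance is R1‖R2 = 54.55 Ω.
Fractional drop under load = R_th/(R_th + R_L) = 54.55 / (54.55 + 139) = 0.2818.
So the output falls by 28.2 %.

28.2 %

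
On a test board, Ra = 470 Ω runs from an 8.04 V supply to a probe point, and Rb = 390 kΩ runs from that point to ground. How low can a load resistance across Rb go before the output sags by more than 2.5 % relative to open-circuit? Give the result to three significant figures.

R_L(min) ≈ 18.3 kΩ

Output resistance R_th = Ra‖Rb = (470 × 390000)/390500 = 469.4 Ω.
The fractional drop is R_th/(R_th + R_L); requiring this ≤ 0.0250 gives R_L ≥ R_th(1/0.0250 − 1) = 469.4 × 39.00 = 18.3 kΩ.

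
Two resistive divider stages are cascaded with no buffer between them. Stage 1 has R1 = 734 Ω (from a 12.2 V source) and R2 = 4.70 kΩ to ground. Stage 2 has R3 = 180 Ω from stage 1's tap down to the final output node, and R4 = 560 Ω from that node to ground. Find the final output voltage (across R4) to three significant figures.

V_out ≈ 4.30 V

Stage 2 presents R3+R4 = 740.0 Ω as a load on stage 1's tap.
Stage 1's lower leg becomes R2‖(R3+R4) = 639.3 Ω, so V_mid = 12.2 × 639.3/1373 = 5.680 V.
Stage 2 is itself unloaded: V_out = V_mid × R4/(R3+R4) = 5.680 × 560/740.0 = 4.30 V.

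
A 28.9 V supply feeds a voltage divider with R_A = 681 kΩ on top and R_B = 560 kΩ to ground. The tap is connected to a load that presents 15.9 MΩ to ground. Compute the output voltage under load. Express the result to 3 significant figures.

V_out ≈ 12.8 V

The load sits in parallel with R_B: R_B‖R_L = (560 × 15900) / (560 + 15900) = 540.9 kΩ.
V_out = 28.9 × 540.9 / (681 + 540.9) = 28.9 × 540.9/1222 = 12.8 V.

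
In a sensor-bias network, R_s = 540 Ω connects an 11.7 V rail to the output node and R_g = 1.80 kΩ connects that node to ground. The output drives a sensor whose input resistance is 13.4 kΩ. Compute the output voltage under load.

The load sits in parallel with R_g: R_g‖R_L = (1800 × 13400) / (1800 + 13400) = 1587 Ω.
V_out = 11.7 × 1587 / (540 + 1587) = 11.7 × 1587/2127 = 8.73 V.
(Unloaded it would have been 9.00 V.)

V_out ≈ 8.73 V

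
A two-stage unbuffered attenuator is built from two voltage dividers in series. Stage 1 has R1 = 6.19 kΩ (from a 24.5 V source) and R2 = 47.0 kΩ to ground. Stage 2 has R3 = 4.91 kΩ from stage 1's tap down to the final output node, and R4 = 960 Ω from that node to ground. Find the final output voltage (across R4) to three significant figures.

V_out ≈ 1.83 V

Stage 2 presents R3+R4 = 5870 Ω as a load on stage 1's tap.
Stage 1's lower leg becomes R2‖(R3+R4) = 5218 Ω, so V_mid = 24.5 × 5218/11410 = 11.21 V.
Stage 2 is itself unloaded: V_out = V_mid × R4/(R3+R4) = 11.21 × 960/5870 = 1.83 V.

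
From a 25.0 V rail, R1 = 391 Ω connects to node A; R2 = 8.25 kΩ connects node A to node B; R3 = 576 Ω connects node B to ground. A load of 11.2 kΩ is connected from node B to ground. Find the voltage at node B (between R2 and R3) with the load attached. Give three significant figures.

V ≈ 1.49 V

At node B, R3 is in parallel with the load: R3‖R_L = 547.8 Ω.
Below node A the resistance is R2 + (R3‖R_L) = 8798 Ω, so V_A = 25.0 × 8798/9189 = 23.94 V.
Then V_B = V_A × (R3‖R_L)/(R2 + R3‖R_L) = 23.94 × 547.8/8798 = 1.49 V.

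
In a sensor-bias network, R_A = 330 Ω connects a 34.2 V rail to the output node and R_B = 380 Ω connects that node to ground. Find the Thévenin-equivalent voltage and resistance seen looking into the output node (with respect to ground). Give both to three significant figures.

V_th is the open-circuit tap voltage: 34.2 × 380/(330 + 380) = 18.3 V.
With the supply zeroed, R_A and R_B appear in parallel from the tap: R_th = R_A‖R_B = (330 × 380)/710.0 = 177 Ω.

V_th = 18.3 V, R_th = 177 Ω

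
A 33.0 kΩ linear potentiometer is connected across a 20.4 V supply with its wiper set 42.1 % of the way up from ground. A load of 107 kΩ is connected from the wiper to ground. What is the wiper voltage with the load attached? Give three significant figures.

V ≈ 7.99 V

The wiper splits the pot into (1−α)R = 19.11 kΩ above and αR = 13.89 kΩ below.
Lower section ‖ load = 12.30 kΩ.
V_wiper = 20.4 × 12.30/(19.11 + 12.30) = 7.99 V.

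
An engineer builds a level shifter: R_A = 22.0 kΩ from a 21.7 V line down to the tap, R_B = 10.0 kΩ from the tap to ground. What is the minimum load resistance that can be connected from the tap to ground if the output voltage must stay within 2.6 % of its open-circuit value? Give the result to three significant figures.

R_L(min) ≈ 258 kΩ

Output resistance R_th = R_A‖R_B = (22.0 × 10.0)/32.00 = 6.875 kΩ.
The fractional drop is R_th/(R_th + R_L); requiring this ≤ 0.0260 gives R_L ≥ R_th(1/0.0260 − 1) = 6.875 × 37.46 = 258 kΩ.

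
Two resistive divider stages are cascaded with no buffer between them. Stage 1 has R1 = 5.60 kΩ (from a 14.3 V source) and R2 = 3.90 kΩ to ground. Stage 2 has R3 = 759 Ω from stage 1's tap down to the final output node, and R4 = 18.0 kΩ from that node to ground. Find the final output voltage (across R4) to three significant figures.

Stage 2 presents R3+R4 = 18760 Ω as a load on stage 1's tap.
Stage 1's lower leg becomes R2‖(R3+R4) = 3229 Ω, so V_mid = 14.3 × 3229/8829 = 5.230 V.
Stage 2 is itself unloaded: V_out = V_mid × R4/(R3+R4) = 5.230 × 18000/18760 = 5.02 V.

V_out ≈ 5.02 V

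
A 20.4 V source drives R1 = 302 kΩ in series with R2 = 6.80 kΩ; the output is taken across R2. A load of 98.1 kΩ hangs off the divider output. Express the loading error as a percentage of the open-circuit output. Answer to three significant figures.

6.35 %

The divider's output (Thévenin) resistance is R1‖R2 = 6.650 kΩ.
Fractional drop under load = R_th/(R_th + R_L) = 6.650 / (6.650 + 98.1) = 0.06349.
So the output falls by 6.35 %.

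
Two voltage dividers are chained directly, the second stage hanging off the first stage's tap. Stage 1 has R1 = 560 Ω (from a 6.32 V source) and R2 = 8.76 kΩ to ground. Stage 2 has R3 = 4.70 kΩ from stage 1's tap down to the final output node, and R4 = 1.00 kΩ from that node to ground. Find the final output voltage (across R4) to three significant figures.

Stage 2 presents R3+R4 = 5700 Ω as a load on stage 1's tap.
Stage 1's lower leg becomes R2‖(R3+R4) = 3453 Ω, so V_mid = 6.32 × 3453/4013 = 5.438 V.
Stage 2 is itself unloaded: V_out = V_mid × R4/(R3+R4) = 5.438 × 1000/5700 = 0.954 V.

V_out ≈ 0.954 V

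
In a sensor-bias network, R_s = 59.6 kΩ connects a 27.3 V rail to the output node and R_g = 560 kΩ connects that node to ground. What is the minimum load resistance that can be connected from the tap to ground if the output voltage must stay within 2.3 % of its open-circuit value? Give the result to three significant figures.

Output resistance R_th = R_s‖R_g = (59.6 × 560)/619.6 = 53.87 kΩ.
The fractional drop is R_th/(R_th + R_L); requiring this ≤ 0.0230 gives R_L ≥ R_th(1/0.0230 − 1) = 53.87 × 42.48 = 2.29 MΩ.

R_L(min) ≈ 2.29 MΩ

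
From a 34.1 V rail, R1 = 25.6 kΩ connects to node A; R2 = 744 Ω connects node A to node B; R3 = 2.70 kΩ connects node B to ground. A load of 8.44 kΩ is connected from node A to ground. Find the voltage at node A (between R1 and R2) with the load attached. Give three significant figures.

Below node A the series string R2+R3 = 3444 Ω sits in parallel with the 8440 Ω load: 2446 Ω.
V_A = 34.1 × 2446/(25600 + 2446) = 2.97 V.

V ≈ 2.97 V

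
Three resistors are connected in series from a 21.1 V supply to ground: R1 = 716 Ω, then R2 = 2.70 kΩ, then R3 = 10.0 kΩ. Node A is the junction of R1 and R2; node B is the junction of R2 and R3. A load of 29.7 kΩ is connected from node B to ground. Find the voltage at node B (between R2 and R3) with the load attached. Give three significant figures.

V ≈ 14.5 V

At node B, R3 is in parallel with the load: R3‖R_L = 7481 Ω.
Below node A the resistance is R2 + (R3‖R_L) = 10180 Ω, so V_A = 21.1 × 10180/10900 = 19.71 V.
Then V_B = V_A × (R3‖R_L)/(R2 + R3‖R_L) = 19.71 × 7481/10180 = 14.5 V.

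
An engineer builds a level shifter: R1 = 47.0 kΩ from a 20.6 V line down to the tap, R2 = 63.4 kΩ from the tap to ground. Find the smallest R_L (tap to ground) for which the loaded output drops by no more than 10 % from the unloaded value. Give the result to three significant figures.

R_L(min) ≈ 243 kΩ

Output resistance R_th = R1‖R2 = (47.0 × 63.4)/110.4 = 26.99 kΩ.
The fractional drop is R_th/(R_th + R_L); requiring this ≤ 0.100 gives R_L ≥ R_th(1/0.100 − 1) = 26.99 × 9.000 = 243 kΩ.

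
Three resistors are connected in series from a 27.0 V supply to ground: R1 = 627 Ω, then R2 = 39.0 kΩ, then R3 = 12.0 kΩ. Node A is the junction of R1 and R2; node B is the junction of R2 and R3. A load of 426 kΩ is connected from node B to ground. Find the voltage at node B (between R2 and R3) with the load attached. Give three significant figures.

V ≈ 6.14 V

At node B, R3 is in parallel with the load: R3‖R_L = 11670 Ω.
Below node A the resistance is R2 + (R3‖R_L) = 50670 Ω, so V_A = 27.0 × 50670/51300 = 26.67 V.
Then V_B = V_A × (R3‖R_L)/(R2 + R3‖R_L) = 26.67 × 11670/50670 = 6.14 V.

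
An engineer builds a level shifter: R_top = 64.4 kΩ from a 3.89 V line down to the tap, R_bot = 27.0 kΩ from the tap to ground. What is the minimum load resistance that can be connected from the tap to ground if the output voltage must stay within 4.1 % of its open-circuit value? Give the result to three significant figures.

Output resistance R_th = R_top‖R_bot = (64.4 × 27.0)/91.40 = 19.02 kΩ.
The fractional drop is R_th/(R_th + R_L); requiring this ≤ 0.0410 gives R_L ≥ R_th(1/0.0410 − 1) = 19.02 × 23.39 = 445 kΩ.

R_L(min) ≈ 445 kΩ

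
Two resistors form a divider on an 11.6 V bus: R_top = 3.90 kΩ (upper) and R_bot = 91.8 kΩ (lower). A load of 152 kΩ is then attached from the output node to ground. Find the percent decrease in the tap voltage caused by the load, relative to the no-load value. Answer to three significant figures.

2.40 %

The divider's output (Thévenin) resistance is R_top‖R_bot = 3.741 kΩ.
Fractional drop under load = R_th/(R_th + R_L) = 3.741 / (3.741 + 152) = 0.02402.
So the output falls by 2.40 %.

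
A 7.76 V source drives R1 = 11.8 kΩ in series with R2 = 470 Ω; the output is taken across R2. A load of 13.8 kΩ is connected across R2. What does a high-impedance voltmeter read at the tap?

V_out ≈ 0.288 V

The load sits in parallel with R2: R2‖R_L = (470 × 13800) / (470 + 13800) = 454.5 Ω.
V_out = 7.76 × 454.5 / (11800 + 454.5) = 7.76 × 454.5/12250 = 0.288 V.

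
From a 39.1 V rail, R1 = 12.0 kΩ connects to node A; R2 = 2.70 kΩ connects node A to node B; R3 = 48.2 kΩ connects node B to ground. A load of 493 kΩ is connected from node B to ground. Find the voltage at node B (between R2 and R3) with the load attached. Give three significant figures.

V ≈ 29.3 V

At node B, R3 is in parallel with the load: R3‖R_L = 43.91 kΩ.
Below node A the resistance is R2 + (R3‖R_L) = 46.61 kΩ, so V_A = 39.1 × 46.61/58.61 = 31.09 V.
Then V_B = V_A × (R3‖R_L)/(R2 + R3‖R_L) = 31.09 × 43.91/46.61 = 29.3 V.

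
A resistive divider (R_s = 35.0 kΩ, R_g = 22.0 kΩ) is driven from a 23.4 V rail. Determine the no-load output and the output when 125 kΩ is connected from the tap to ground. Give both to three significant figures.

Unloaded: 9.03 V; loaded: 8.15 V

Open-circuit: V = 23.4 × 22.0/(35.0 + 22.0) = 9.03 V.
With the load, R_g becomes R_g‖R_L = 18.71 kΩ, so V = 23.4 × 18.71/53.71 = 8.15 V.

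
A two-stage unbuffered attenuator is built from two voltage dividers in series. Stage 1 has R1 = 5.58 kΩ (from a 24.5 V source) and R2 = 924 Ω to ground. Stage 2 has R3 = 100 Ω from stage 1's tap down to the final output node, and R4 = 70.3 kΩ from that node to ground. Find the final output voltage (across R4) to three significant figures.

V_out ≈ 3.44 V

Stage 2 presents R3+R4 = 70400 Ω as a load on stage 1's tap.
Stage 1's lower leg becomes R2‖(R3+R4) = 912.0 Ω, so V_mid = 24.5 × 912.0/6492 = 3.442 V.
Stage 2 is itself unloaded: V_out = V_mid × R4/(R3+R4) = 3.442 × 70300/70400 = 3.44 V.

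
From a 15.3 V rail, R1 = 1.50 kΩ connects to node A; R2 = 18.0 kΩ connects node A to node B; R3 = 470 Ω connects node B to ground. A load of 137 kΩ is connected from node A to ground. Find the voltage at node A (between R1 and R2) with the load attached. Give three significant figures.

V ≈ 14.0 V

Below node A the series string R2+R3 = 18470 Ω sits in parallel with the 137000 Ω load: 16280 Ω.
V_A = 15.3 × 16280/(1500 + 16280) = 14.0 V.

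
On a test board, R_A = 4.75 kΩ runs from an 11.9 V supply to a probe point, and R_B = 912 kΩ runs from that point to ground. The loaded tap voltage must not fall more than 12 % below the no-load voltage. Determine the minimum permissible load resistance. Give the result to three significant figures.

Output resistance R_th = R_A‖R_B = (4.75 × 912)/916.8 = 4.725 kΩ.
The fractional drop is R_th/(R_th + R_L); requiring this ≤ 0.120 gives R_L ≥ R_th(1/0.120 − 1) = 4.725 × 7.333 = 34.7 kΩ.

R_L(min) ≈ 34.7 kΩ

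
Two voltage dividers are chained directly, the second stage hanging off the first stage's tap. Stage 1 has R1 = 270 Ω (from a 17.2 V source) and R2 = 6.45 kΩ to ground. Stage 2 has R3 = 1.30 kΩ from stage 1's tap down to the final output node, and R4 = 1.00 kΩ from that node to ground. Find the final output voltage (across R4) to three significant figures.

V_out ≈ 6.45 V

Stage 2 presents R3+R4 = 2300 Ω as a load on stage 1's tap.
Stage 1's lower leg becomes R2‖(R3+R4) = 1695 Ω, so V_mid = 17.2 × 1695/1965 = 14.84 V.
Stage 2 is itself unloaded: V_out = V_mid × R4/(R3+R4) = 14.84 × 1000/2300 = 6.45 V.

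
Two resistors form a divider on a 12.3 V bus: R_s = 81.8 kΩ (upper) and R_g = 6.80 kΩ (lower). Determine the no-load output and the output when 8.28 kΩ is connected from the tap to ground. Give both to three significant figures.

Open-circuit: V = 12.3 × 6.80/(81.8 + 6.80) = 0.944 V.
With the load, R_g becomes R_g‖R_L = 3.734 kΩ, so V = 12.3 × 3.734/85.53 = 0.537 V.

Unloaded: 0.944 V; loaded: 0.537 V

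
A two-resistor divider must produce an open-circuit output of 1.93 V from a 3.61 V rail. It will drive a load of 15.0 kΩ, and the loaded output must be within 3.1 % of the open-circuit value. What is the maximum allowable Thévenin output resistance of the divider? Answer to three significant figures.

R_th ≤ 480 Ω

Loading drop = R_th/(R_th + R_L) ≤ 0.0310, so R_th ≤ R_L · ε/(1−ε) = 15.0 kΩ × 0.0310/0.9690 = 480 Ω.
(Any R1, R2 with R2/(R1+R2) = 0.535 and R1‖R2 ≤ 480 Ω will meet the spec.)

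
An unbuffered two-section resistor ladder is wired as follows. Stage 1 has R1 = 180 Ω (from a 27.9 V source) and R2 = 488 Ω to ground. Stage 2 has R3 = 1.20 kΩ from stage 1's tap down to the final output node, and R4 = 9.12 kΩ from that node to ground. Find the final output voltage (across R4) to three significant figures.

Stage 2 presents R3+R4 = 10320 Ω as a load on stage 1's tap.
Stage 1's lower leg becomes R2‖(R3+R4) = 466.0 Ω, so V_mid = 27.9 × 466.0/646.0 = 20.13 V.
Stage 2 is itself unloaded: V_out = V_mid × R4/(R3+R4) = 20.13 × 9120/10320 = 17.8 V.

V_out ≈ 17.8 V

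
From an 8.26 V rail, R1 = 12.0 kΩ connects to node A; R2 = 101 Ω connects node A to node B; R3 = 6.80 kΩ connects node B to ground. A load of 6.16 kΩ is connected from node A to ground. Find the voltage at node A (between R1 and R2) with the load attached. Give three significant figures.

Below node A the series string R2+R3 = 6901 Ω sits in parallel with the 6160 Ω load: 3255 Ω.
V_A = 8.26 × 3255/(12000 + 3255) = 1.76 V.

V ≈ 1.76 V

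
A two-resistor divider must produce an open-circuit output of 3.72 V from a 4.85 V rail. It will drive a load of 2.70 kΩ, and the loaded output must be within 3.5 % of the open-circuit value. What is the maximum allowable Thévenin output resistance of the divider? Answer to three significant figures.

Loading drop = R_th/(R_th + R_L) ≤ 0.0350, so R_th ≤ R_L · ε/(1−ε) = 2.70 kΩ × 0.0350/0.9650 = 97.9 Ω.
(Any R1, R2 with R2/(R1+R2) = 0.767 and R1‖R2 ≤ 97.9 Ω will meet the spec.)

R_th ≤ 97.9 Ω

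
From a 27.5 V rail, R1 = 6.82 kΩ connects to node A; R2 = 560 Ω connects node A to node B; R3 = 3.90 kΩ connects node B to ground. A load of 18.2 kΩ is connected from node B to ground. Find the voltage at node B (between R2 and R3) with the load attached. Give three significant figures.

At node B, R3 is in parallel with the load: R3‖R_L = 3212 Ω.
Below node A the resistance is R2 + (R3‖R_L) = 3772 Ω, so V_A = 27.5 × 3772/10590 = 9.793 V.
Then V_B = V_A × (R3‖R_L)/(R2 + R3‖R_L) = 9.793 × 3212/3772 = 8.34 V.

V ≈ 8.34 V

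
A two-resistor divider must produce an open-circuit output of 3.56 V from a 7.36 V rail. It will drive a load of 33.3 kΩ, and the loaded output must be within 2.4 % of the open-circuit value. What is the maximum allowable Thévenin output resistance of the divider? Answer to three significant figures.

Loading drop = R_th/(R_th + R_L) ≤ 0.0240, so R_th ≤ R_L · ε/(1−ε) = 33.3 kΩ × 0.0240/0.9760 = 819 Ω.

R_th ≤ 819 Ω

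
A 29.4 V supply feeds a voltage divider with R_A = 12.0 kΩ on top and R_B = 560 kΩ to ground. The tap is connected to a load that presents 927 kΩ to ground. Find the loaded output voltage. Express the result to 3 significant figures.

V_out ≈ 28.4 V

The load sits in parallel with R_B: R_B‖R_L = (560 × 927) / (560 + 927) = 349.1 kΩ.
V_out = 29.4 × 349.1 / (12.0 + 349.1) = 29.4 × 349.1/361.1 = 28.4 V.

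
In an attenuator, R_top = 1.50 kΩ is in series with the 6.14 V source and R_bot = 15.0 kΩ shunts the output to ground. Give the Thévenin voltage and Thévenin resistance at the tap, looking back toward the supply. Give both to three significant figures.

V_th = 5.58 V, R_th = 1.36 kΩ

V_th is the open-circuit tap voltage: 6.14 × 15.0/(1.50 + 15.0) = 5.58 V.
With the supply zeroed, R_top and R_bot appear in parallel from the tap: R_th = R_top‖R_bot = (1.50 × 15.0)/16.50 = 1.36 kΩ.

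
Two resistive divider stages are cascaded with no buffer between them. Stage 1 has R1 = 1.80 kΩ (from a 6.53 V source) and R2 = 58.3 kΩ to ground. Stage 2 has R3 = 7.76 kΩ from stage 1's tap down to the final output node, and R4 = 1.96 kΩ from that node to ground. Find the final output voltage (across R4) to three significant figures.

V_out ≈ 1.08 V

Stage 2 presents R3+R4 = 9.720 kΩ as a load on stage 1's tap.
Stage 1's lower leg becomes R2‖(R3+R4) = 8.331 kΩ, so V_mid = 6.53 × 8.331/10.13 = 5.370 V.
Stage 2 is itself unloaded: V_out = V_mid × R4/(R3+R4) = 5.370 × 1.96/9.720 = 1.08 V.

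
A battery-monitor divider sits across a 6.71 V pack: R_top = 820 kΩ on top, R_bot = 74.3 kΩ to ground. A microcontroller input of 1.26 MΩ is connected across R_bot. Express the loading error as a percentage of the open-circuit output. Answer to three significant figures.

The divider's output (Thévenin) resistance is R_top‖R_bot = 68.13 kΩ.
Fractional drop under load = R_th/(R_th + R_L) = 68.13 / (68.13 + 1260) = 0.05130.
So the output falls by 5.13 %.

5.13 %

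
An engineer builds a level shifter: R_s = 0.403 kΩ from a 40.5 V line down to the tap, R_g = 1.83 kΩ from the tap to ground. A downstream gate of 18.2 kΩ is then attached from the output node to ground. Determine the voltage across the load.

V_out ≈ 32.6 V

The load sits in parallel with R_g: R_g‖R_L = (1830 × 18200) / (1830 + 18200) = 1663 Ω.
V_out = 40.5 × 1663 / (403 + 1663) = 40.5 × 1663/2066 = 32.6 V.
(Unloaded it would have been 33.2 V.)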